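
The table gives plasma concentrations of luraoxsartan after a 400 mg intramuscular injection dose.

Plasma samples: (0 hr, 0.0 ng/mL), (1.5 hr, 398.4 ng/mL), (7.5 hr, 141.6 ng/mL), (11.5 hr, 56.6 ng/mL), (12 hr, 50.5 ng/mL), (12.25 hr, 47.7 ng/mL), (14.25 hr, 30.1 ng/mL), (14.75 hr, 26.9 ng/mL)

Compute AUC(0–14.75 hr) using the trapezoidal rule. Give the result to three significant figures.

AUC = 2450 ng/mL·hr

Trapezoidal AUC_0→14.75:
  [0→1.5]: (0.0+398.4)/2 × 1.5 = 298.8
  [1.5→7.5]: (398.4+141.6)/2 × 6 = 1620.0
  [7.5→11.5]: (141.6+56.6)/2 × 4 = 396.4
  [11.5→12]: (56.6+50.5)/2 × 0.5 = 26.775
  [12→12.25]: (50.5+47.7)/2 × 0.25 = 12.275
  [12.25→14.25]: (47.7+30.1)/2 × 2 = 77.8
  [14.25→14.75]: (30.1+26.9)/2 × 0.5 = 14.25
  Sum = 2446.3 ng/mL·hr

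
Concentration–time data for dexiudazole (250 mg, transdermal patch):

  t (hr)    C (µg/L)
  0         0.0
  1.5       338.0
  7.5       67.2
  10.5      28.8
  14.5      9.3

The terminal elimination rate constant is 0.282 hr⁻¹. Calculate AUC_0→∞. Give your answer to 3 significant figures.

AUC = 1720 µg/L·hr

Trapezoidal AUC_0→14.5:
  [0→1.5]: (0.0+338.0)/2 × 1.5 = 253.5
  [1.5→7.5]: (338.0+67.2)/2 × 6 = 1215.6
  [7.5→10.5]: (67.2+28.8)/2 × 3 = 144.0
  [10.5→14.5]: (28.8+9.3)/2 × 4 = 76.2
  Sum = 1689.3 µg/L·hr
Extrapolated tail: C_last / k_e = 9.3 / 0.282 = 32.979
AUC_0→∞ = 1689.3 + 32.979 = 1722.279 µg/L·hr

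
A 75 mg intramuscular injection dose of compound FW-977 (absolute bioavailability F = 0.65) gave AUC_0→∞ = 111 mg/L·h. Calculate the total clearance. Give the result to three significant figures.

CL = 0.439 L/h

CL = F × Dose / AUC_0→∞
   = 0.65 × 75 / 111 = 0.439189 L/h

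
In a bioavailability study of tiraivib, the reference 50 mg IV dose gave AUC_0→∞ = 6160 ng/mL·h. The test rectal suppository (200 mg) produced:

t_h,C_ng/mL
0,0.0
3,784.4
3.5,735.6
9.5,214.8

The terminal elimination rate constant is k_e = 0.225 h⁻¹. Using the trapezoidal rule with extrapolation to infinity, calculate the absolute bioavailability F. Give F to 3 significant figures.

Trapezoidal AUC_0→9.5 (rectal suppository):
  [0→3]: (0.0+784.4)/2 × 3 = 1176.6
  [3→3.5]: (784.4+735.6)/2 × 0.5 = 380.0
  [3.5→9.5]: (735.6+214.8)/2 × 6 = 2851.2
  Sum = 4407.8 ng/mL·h
Tail: C_last/k_e = 214.8/0.225 = 954.667
AUC_0→∞ (rectal suppository) = 4407.8 + 954.667 = 5362.467 ng/mL·h
F = (AUC_ev/D_ev)/(AUC_iv/D_iv) = (5362.467/200)/(6160/50) = 26.812335/123.2 = 0.2176

F = 0.218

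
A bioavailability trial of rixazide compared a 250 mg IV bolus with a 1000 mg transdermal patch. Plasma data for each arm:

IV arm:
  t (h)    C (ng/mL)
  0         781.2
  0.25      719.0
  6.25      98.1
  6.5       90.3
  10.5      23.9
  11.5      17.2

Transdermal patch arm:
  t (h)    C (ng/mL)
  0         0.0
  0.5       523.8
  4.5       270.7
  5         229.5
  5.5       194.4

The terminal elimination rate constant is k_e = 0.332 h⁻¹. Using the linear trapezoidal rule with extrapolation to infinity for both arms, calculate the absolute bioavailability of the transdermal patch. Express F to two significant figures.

F = 0.21

Trapezoidal AUC_0→11.5 (IV):
  [0→0.25]: (781.2+719.0)/2 × 0.25 = 187.525
  [0.25→6.25]: (719.0+98.1)/2 × 6 = 2451.3
  [6.25→6.5]: (98.1+90.3)/2 × 0.25 = 23.55
  [6.5→10.5]: (90.3+23.9)/2 × 4 = 228.4
  [10.5→11.5]: (23.9+17.2)/2 × 1 = 20.55
  Sum = 2911.325 ng/mL·h
IV tail: 17.2/0.332 = 51.807; AUC_iv,0→∞ = 2911.325 + 51.807 = 2963.132 ng/mL·h
Trapezoidal AUC_0→5.5 (transdermal patch):
  [0→0.5]: (0.0+523.8)/2 × 0.5 = 130.95
  [0.5→4.5]: (523.8+270.7)/2 × 4 = 1589.0
  [4.5→5]: (270.7+229.5)/2 × 0.5 = 125.05
  [5→5.5]: (229.5+194.4)/2 × 0.5 = 105.975
  Sum = 1950.975 ng/mL·h
transdermal patch tail: 194.4/0.332 = 585.542; AUC_ev,0→∞ = 1950.975 + 585.542 = 2536.517 ng/mL·h
F = (AUC_ev/D_ev)/(AUC_iv/D_iv) = (2536.517/1000)/(2963.132/250) = 2.536517/11.852528 = 0.2140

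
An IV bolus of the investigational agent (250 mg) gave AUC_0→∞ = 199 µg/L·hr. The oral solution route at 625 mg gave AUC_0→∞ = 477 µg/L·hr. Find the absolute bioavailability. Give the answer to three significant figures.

F = 0.959

F = (AUC_ev / D_ev) / (AUC_iv / D_iv)
  = (477/625) / (199/250)
  = 0.7632 / 0.796 = 0.9588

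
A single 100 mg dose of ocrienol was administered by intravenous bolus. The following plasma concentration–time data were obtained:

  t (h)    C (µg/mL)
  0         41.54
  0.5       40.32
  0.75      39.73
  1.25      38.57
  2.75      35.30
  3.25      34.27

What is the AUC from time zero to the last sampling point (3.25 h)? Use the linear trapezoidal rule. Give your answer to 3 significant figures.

AUC = 123 µg/mL·h

Trapezoidal AUC_0→3.25:
  [0→0.5]: (41.54+40.32)/2 × 0.5 = 20.465
  [0.5→0.75]: (40.32+39.73)/2 × 0.25 = 10.00625
  [0.75→1.25]: (39.73+38.57)/2 × 0.5 = 19.575
  [1.25→2.75]: (38.57+35.30)/2 × 1.5 = 55.4025
  [2.75→3.25]: (35.30+34.27)/2 × 0.5 = 17.3925
  Sum = 122.84125 µg/mL·h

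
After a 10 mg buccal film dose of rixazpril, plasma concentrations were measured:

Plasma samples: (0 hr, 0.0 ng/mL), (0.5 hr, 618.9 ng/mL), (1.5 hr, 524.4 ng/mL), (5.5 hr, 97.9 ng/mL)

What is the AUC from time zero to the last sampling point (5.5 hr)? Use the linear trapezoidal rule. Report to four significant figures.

AUC = 1971 ng/mL·hr

Trapezoidal AUC_0→5.5:
  [0→0.5]: (0.0+618.9)/2 × 0.5 = 154.725
  [0.5→1.5]: (618.9+524.4)/2 × 1 = 571.65
  [1.5→5.5]: (524.4+97.9)/2 × 4 = 1244.6
  Sum = 1970.975 ng/mL·hr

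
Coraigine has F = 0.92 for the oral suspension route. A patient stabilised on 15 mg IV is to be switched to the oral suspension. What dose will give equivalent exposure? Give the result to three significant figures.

For equal systemic exposure: F × D_ev = D_iv
D_ev = D_iv / F = 15 / 0.92 = 16.3043 mg

D_oral = 16.3 mg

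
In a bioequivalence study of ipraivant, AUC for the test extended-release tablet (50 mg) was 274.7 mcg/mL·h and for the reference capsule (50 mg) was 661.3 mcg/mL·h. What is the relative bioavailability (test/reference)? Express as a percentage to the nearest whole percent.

F_rel = (AUC_test/D_test) / (AUC_ref/D_ref)
      = (274.7/50) / (661.3/50)
      = 5.494 / 13.226 = 0.4154 = 41.54%

F_rel = 42%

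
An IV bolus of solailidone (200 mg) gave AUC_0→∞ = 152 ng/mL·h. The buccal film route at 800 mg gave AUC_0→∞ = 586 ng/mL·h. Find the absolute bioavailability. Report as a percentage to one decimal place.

F = 96.4%

F = (AUC_ev / D_ev) / (AUC_iv / D_iv)
  = (586/800) / (152/200)
  = 0.7325 / 0.76 = 0.9638
  = 96.38%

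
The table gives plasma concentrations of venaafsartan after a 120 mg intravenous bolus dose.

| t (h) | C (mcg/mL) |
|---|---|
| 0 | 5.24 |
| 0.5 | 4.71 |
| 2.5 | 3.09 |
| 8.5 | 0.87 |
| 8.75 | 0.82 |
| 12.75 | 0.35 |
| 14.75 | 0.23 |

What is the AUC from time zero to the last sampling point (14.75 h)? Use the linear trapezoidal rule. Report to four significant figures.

Trapezoidal AUC_0→14.75:
  [0→0.5]: (5.24+4.71)/2 × 0.5 = 2.4875
  [0.5→2.5]: (4.71+3.09)/2 × 2 = 7.8
  [2.5→8.5]: (3.09+0.87)/2 × 6 = 11.88
  [8.5→8.75]: (0.87+0.82)/2 × 0.25 = 0.21125
  [8.75→12.75]: (0.82+0.35)/2 × 4 = 2.34
  [12.75→14.75]: (0.35+0.23)/2 × 2 = 0.58
  Sum = 25.29875 mcg/mL·h

AUC = 25.30 mcg/mL·h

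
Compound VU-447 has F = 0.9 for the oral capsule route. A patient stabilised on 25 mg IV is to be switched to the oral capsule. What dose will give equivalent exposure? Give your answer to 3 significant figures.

D_oral = 27.8 mg

For equal systemic exposure: F × D_ev = D_iv
D_ev = D_iv / F = 25 / 0.9 = 27.7778 mg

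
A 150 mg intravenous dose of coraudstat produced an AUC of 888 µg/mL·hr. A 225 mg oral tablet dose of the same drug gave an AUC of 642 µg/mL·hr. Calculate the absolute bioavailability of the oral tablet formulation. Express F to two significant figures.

F = (AUC_ev / D_ev) / (AUC_iv / D_iv)
  = (642/225) / (888/150)
  = 2.85333 / 5.92 = 0.4820

F = 0.48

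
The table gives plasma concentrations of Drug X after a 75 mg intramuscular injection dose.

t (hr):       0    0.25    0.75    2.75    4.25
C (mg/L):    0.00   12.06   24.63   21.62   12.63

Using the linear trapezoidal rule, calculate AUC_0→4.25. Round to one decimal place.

Trapezoidal AUC_0→4.25:
  [0→0.25]: (0.00+12.06)/2 × 0.25 = 1.5075
  [0.25→0.75]: (12.06+24.63)/2 × 0.5 = 9.1725
  [0.75→2.75]: (24.63+21.62)/2 × 2 = 46.25
  [2.75→4.25]: (21.62+12.63)/2 × 1.5 = 25.6875
  Sum = 82.6175 mg/L·hr

AUC = 82.6 mg/L·hr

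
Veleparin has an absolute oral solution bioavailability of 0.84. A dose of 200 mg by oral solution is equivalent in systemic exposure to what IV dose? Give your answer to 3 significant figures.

Systemic exposure from an extravascular dose = F × D_ev, so the equivalent IV dose is F × D_ev.
D_iv = F × D_ev = 0.84 × 200 = 168 mg

D_iv = 168 mg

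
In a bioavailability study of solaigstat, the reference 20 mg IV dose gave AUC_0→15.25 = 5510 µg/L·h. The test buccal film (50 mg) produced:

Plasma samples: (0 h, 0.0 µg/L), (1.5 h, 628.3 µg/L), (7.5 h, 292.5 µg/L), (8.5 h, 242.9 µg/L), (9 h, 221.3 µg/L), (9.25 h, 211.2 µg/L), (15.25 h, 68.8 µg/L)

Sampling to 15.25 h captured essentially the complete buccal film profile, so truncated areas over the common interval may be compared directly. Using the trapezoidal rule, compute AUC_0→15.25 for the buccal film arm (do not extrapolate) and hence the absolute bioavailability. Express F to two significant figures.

F = 0.33

Trapezoidal AUC_0→15.25 (buccal film):
  [0→1.5]: (0.0+628.3)/2 × 1.5 = 471.225
  [1.5→7.5]: (628.3+292.5)/2 × 6 = 2762.4
  [7.5→8.5]: (292.5+242.9)/2 × 1 = 267.7
  [8.5→9]: (242.9+221.3)/2 × 0.5 = 116.05
  [9→9.25]: (221.3+211.2)/2 × 0.25 = 54.0625
  [9.25→15.25]: (211.2+68.8)/2 × 6 = 840.0
  Sum = 4511.4375 µg/L·h
F = (AUC_ev/D_ev)/(AUC_iv/D_iv) = (4511.4375/50)/(5510/20) = 90.22875/275.5 = 0.3275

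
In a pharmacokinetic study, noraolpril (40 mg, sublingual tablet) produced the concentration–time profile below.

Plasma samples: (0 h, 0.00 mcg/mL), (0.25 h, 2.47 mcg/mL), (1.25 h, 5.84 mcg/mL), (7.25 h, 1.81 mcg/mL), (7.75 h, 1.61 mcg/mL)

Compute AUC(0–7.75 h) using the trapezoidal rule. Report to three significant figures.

AUC = 28.3 mcg/mL·h

Trapezoidal AUC_0→7.75:
  [0→0.25]: (0.00+2.47)/2 × 0.25 = 0.30875
  [0.25→1.25]: (2.47+5.84)/2 × 1 = 4.155
  [1.25→7.25]: (5.84+1.81)/2 × 6 = 22.95
  [7.25→7.75]: (1.81+1.61)/2 × 0.5 = 0.855
  Sum = 28.26875 mcg/mL·h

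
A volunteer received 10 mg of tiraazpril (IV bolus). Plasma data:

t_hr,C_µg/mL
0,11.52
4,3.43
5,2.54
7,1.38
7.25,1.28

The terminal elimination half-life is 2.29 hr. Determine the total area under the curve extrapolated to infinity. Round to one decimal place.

Trapezoidal AUC_0→7.25:
  [0→4]: (11.52+3.43)/2 × 4 = 29.9
  [4→5]: (3.43+2.54)/2 × 1 = 2.985
  [5→7]: (2.54+1.38)/2 × 2 = 3.92
  [7→7.25]: (1.38+1.28)/2 × 0.25 = 0.3325
  Sum = 37.1375 µg/mL·hr
k_e = ln2 / t½ = 0.693147 / 2.29 = 0.3027 hr^-1
Extrapolated tail: C_last / k_e = 1.28 / 0.3027 = 4.229
AUC_0→∞ = 37.1375 + 4.229 = 41.3665 µg/mL·hr

AUC = 41.4 µg/mL·hr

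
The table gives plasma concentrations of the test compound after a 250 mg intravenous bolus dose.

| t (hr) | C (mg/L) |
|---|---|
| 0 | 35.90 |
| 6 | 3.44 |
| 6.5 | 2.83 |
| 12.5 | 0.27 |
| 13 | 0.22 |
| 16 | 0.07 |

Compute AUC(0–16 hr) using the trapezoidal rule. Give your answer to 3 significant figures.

Trapezoidal AUC_0→16:
  [0→6]: (35.90+3.44)/2 × 6 = 118.02
  [6→6.5]: (3.44+2.83)/2 × 0.5 = 1.5675
  [6.5→12.5]: (2.83+0.27)/2 × 6 = 9.3
  [12.5→13]: (0.27+0.22)/2 × 0.5 = 0.1225
  [13→16]: (0.22+0.07)/2 × 3 = 0.435
  Sum = 129.445 mg/L·hr

AUC = 129 mg/L·hr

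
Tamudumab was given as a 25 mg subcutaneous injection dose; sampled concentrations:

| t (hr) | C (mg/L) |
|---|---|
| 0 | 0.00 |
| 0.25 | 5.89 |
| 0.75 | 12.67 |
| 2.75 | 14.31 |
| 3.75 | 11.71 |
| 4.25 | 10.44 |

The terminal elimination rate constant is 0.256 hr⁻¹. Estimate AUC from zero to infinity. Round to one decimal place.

Trapezoidal AUC_0→4.25:
  [0→0.25]: (0.00+5.89)/2 × 0.25 = 0.73625
  [0.25→0.75]: (5.89+12.67)/2 × 0.5 = 4.64
  [0.75→2.75]: (12.67+14.31)/2 × 2 = 26.98
  [2.75→3.75]: (14.31+11.71)/2 × 1 = 13.01
  [3.75→4.25]: (11.71+10.44)/2 × 0.5 = 5.5375
  Sum = 50.90375 mg/L·hr
Extrapolated tail: C_last / k_e = 10.44 / 0.256 = 40.781
AUC_0→∞ = 50.90375 + 40.781 = 91.68475 mg/L·hr

AUC = 91.7 mg/L·hr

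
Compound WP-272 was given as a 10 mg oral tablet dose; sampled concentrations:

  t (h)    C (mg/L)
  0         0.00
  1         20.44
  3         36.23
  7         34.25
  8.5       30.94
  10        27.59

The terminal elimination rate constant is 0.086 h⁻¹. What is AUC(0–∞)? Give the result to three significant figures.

AUC = 621 mg/L·h

Trapezoidal AUC_0→10:
  [0→1]: (0.00+20.44)/2 × 1 = 10.22
  [1→3]: (20.44+36.23)/2 × 2 = 56.67
  [3→7]: (36.23+34.25)/2 × 4 = 140.96
  [7→8.5]: (34.25+30.94)/2 × 1.5 = 48.8925
  [8.5→10]: (30.94+27.59)/2 × 1.5 = 43.8975
  Sum = 300.64 mg/L·h
Extrapolated tail: C_last / k_e = 27.59 / 0.086 = 320.814
AUC_0→∞ = 300.64 + 320.814 = 621.454 mg/L·h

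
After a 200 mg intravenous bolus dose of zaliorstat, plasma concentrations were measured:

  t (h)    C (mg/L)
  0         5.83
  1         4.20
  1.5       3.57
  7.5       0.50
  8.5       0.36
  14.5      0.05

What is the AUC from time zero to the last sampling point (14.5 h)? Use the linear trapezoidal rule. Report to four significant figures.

Trapezoidal AUC_0→14.5:
  [0→1]: (5.83+4.20)/2 × 1 = 5.015
  [1→1.5]: (4.20+3.57)/2 × 0.5 = 1.9425
  [1.5→7.5]: (3.57+0.50)/2 × 6 = 12.21
  [7.5→8.5]: (0.50+0.36)/2 × 1 = 0.43
  [8.5→14.5]: (0.36+0.05)/2 × 6 = 1.23
  Sum = 20.8275 mg/L·h

AUC = 20.83 mg/L·h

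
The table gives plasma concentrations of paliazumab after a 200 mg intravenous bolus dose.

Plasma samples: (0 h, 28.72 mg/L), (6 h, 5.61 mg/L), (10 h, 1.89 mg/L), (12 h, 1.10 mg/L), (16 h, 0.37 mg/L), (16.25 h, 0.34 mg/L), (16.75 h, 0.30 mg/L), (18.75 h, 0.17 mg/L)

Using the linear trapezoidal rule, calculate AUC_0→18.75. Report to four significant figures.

AUC = 124.6 mg/L·h

Trapezoidal AUC_0→18.75:
  [0→6]: (28.72+5.61)/2 × 6 = 102.99
  [6→10]: (5.61+1.89)/2 × 4 = 15.0
  [10→12]: (1.89+1.10)/2 × 2 = 2.99
  [12→16]: (1.10+0.37)/2 × 4 = 2.94
  [16→16.25]: (0.37+0.34)/2 × 0.25 = 0.08875
  [16.25→16.75]: (0.34+0.30)/2 × 0.5 = 0.16
  [16.75→18.75]: (0.30+0.17)/2 × 2 = 0.47
  Sum = 124.63875 mg/L·h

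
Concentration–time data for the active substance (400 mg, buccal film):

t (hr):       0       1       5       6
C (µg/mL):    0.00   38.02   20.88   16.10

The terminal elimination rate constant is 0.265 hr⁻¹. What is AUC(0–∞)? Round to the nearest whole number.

Trapezoidal AUC_0→6:
  [0→1]: (0.00+38.02)/2 × 1 = 19.01
  [1→5]: (38.02+20.88)/2 × 4 = 117.8
  [5→6]: (20.88+16.10)/2 × 1 = 18.49
  Sum = 155.3 µg/mL·hr
Extrapolated tail: C_last / k_e = 16.10 / 0.265 = 60.755
AUC_0→∞ = 155.3 + 60.755 = 216.055 µg/mL·hr

AUC = 216 µg/mL·hr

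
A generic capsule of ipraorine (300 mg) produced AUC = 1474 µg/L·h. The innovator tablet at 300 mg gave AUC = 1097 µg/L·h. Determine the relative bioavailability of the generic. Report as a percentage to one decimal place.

F_rel = 134.4%

F_rel = (AUC_test/D_test) / (AUC_ref/D_ref)
      = (1474/300) / (1097/300)
      = 4.91333 / 3.65667 = 1.3437 = 134.37%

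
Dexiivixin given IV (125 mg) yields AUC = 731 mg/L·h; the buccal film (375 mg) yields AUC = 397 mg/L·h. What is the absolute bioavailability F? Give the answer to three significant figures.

F = (AUC_ev / D_ev) / (AUC_iv / D_iv)
  = (397/375) / (731/125)
  = 1.05867 / 5.848 = 0.1810

F = 0.181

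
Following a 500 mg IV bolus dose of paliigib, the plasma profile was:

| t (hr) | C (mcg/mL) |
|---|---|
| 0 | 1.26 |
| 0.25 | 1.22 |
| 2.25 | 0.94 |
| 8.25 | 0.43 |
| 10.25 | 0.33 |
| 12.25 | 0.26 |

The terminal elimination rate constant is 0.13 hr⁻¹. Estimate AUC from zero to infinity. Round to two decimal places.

AUC = 9.93 mcg/mL·hr

Trapezoidal AUC_0→12.25:
  [0→0.25]: (1.26+1.22)/2 × 0.25 = 0.31
  [0.25→2.25]: (1.22+0.94)/2 × 2 = 2.16
  [2.25→8.25]: (0.94+0.43)/2 × 6 = 4.11
  [8.25→10.25]: (0.43+0.33)/2 × 2 = 0.76
  [10.25→12.25]: (0.33+0.26)/2 × 2 = 0.59
  Sum = 7.93 mcg/mL·hr
Extrapolated tail: C_last / k_e = 0.26 / 0.13 = 2.000
AUC_0→∞ = 7.93 + 2.000 = 9.93 mcg/mL·hr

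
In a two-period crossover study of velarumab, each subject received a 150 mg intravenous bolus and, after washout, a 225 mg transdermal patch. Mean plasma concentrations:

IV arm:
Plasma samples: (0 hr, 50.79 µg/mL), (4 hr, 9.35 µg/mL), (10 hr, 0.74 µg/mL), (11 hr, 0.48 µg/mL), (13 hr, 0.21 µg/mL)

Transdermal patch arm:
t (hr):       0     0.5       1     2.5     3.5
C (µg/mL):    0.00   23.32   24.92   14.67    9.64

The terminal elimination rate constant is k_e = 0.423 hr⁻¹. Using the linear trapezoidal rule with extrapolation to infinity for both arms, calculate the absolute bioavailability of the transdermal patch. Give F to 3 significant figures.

F = 0.361

Trapezoidal AUC_0→13 (IV):
  [0→4]: (50.79+9.35)/2 × 4 = 120.28
  [4→10]: (9.35+0.74)/2 × 6 = 30.27
  [10→11]: (0.74+0.48)/2 × 1 = 0.61
  [11→13]: (0.48+0.21)/2 × 2 = 0.69
  Sum = 151.85 µg/mL·hr
IV tail: 0.21/0.423 = 0.496; AUC_iv,0→∞ = 151.85 + 0.496 = 152.346 µg/mL·hr
Trapezoidal AUC_0→3.5 (transdermal patch):
  [0→0.5]: (0.00+23.32)/2 × 0.5 = 5.83
  [0.5→1]: (23.32+24.92)/2 × 0.5 = 12.06
  [1→2.5]: (24.92+14.67)/2 × 1.5 = 29.6925
  [2.5→3.5]: (14.67+9.64)/2 × 1 = 12.155
  Sum = 59.7375 µg/mL·hr
transdermal patch tail: 9.64/0.423 = 22.790; AUC_ev,0→∞ = 59.7375 + 22.790 = 82.5275 µg/mL·hr
F = (AUC_ev/D_ev)/(AUC_iv/D_iv) = (82.5275/225)/(152.346/150) = 0.366789/1.01564 = 0.3611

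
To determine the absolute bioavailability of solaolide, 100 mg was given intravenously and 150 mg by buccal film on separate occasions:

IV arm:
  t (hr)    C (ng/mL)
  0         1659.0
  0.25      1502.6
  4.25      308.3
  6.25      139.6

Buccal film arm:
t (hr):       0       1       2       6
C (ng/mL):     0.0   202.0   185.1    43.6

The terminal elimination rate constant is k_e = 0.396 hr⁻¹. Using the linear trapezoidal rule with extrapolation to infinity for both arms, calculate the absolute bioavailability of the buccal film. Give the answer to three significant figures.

Trapezoidal AUC_0→6.25 (IV):
  [0→0.25]: (1659.0+1502.6)/2 × 0.25 = 395.2
  [0.25→4.25]: (1502.6+308.3)/2 × 4 = 3621.8
  [4.25→6.25]: (308.3+139.6)/2 × 2 = 447.9
  Sum = 4464.9 ng/mL·hr
IV tail: 139.6/0.396 = 352.525; AUC_iv,0→∞ = 4464.9 + 352.525 = 4817.425 ng/mL·hr
Trapezoidal AUC_0→6 (buccal film):
  [0→1]: (0.0+202.0)/2 × 1 = 101.0
  [1→2]: (202.0+185.1)/2 × 1 = 193.55
  [2→6]: (185.1+43.6)/2 × 4 = 457.4
  Sum = 751.95 ng/mL·hr
buccal film tail: 43.6/0.396 = 110.101; AUC_ev,0→∞ = 751.95 + 110.101 = 862.051 ng/mL·hr
F = (AUC_ev/D_ev)/(AUC_iv/D_iv) = (862.051/150)/(4817.425/100) = 5.74701/48.17425 = 0.1193

F = 0.119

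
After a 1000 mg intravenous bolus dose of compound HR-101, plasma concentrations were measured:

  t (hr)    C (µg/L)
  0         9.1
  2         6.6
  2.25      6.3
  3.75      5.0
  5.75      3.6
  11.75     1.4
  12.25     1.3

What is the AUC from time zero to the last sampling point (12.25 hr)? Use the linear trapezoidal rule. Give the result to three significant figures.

Trapezoidal AUC_0→12.25:
  [0→2]: (9.1+6.6)/2 × 2 = 15.7
  [2→2.25]: (6.6+6.3)/2 × 0.25 = 1.6125
  [2.25→3.75]: (6.3+5.0)/2 × 1.5 = 8.475
  [3.75→5.75]: (5.0+3.6)/2 × 2 = 8.6
  [5.75→11.75]: (3.6+1.4)/2 × 6 = 15.0
  [11.75→12.25]: (1.4+1.3)/2 × 0.5 = 0.675
  Sum = 50.0625 µg/L·hr

AUC = 50.1 µg/L·hr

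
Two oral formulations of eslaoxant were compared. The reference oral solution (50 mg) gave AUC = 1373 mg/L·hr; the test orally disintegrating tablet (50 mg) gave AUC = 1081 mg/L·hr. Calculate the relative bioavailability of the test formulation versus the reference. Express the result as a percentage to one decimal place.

F_rel = (AUC_test/D_test) / (AUC_ref/D_ref)
      = (1081/50) / (1373/50)
      = 21.62 / 27.46 = 0.7873 = 78.73%

F_rel = 78.7%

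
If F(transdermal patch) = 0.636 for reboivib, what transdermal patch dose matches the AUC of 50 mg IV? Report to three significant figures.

For equal systemic exposure: F × D_ev = D_iv
D_ev = D_iv / F = 50 / 0.636 = 78.6164 mg

D_transdermal = 78.6 mg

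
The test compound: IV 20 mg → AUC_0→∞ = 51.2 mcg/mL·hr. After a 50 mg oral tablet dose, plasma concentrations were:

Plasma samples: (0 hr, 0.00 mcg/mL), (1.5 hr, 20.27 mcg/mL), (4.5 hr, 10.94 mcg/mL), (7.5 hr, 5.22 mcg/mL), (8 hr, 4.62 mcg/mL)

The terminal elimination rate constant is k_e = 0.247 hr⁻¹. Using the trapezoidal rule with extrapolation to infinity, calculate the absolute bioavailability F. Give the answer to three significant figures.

Trapezoidal AUC_0→8 (oral tablet):
  [0→1.5]: (0.00+20.27)/2 × 1.5 = 15.2025
  [1.5→4.5]: (20.27+10.94)/2 × 3 = 46.815
  [4.5→7.5]: (10.94+5.22)/2 × 3 = 24.24
  [7.5→8]: (5.22+4.62)/2 × 0.5 = 2.46
  Sum = 88.7175 mcg/mL·hr
Tail: C_last/k_e = 4.62/0.247 = 18.704
AUC_0→∞ (oral tablet) = 88.7175 + 18.704 = 107.4215 mcg/mL·hr
F = (AUC_ev/D_ev)/(AUC_iv/D_iv) = (107.4215/50)/(51.2/20) = 2.14843/2.56 = 0.8392

F = 0.839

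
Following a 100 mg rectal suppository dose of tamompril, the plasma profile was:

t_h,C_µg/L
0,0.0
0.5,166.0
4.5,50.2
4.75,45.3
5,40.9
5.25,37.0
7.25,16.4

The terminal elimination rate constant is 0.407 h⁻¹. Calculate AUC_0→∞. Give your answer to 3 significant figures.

Trapezoidal AUC_0→7.25:
  [0→0.5]: (0.0+166.0)/2 × 0.5 = 41.5
  [0.5→4.5]: (166.0+50.2)/2 × 4 = 432.4
  [4.5→4.75]: (50.2+45.3)/2 × 0.25 = 11.9375
  [4.75→5]: (45.3+40.9)/2 × 0.25 = 10.775
  [5→5.25]: (40.9+37.0)/2 × 0.25 = 9.7375
  [5.25→7.25]: (37.0+16.4)/2 × 2 = 53.4
  Sum = 559.75 µg/L·h
Extrapolated tail: C_last / k_e = 16.4 / 0.407 = 40.295
AUC_0→∞ = 559.75 + 40.295 = 600.045 µg/L·h

AUC = 600 µg/L·h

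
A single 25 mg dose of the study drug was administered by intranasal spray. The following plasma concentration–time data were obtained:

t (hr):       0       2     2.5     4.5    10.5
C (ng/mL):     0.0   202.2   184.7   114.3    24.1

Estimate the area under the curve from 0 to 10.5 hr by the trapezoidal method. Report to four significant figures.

AUC = 1013 ng/mL·hr

Trapezoidal AUC_0→10.5:
  [0→2]: (0.0+202.2)/2 × 2 = 202.2
  [2→2.5]: (202.2+184.7)/2 × 0.5 = 96.725
  [2.5→4.5]: (184.7+114.3)/2 × 2 = 299.0
  [4.5→10.5]: (114.3+24.1)/2 × 6 = 415.2
  Sum = 1013.125 ng/mL·hr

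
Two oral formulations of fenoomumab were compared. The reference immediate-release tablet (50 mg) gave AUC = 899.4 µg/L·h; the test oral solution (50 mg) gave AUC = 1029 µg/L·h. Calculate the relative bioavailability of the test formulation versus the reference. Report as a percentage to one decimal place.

F_rel = 114.4%

F_rel = (AUC_test/D_test) / (AUC_ref/D_ref)
      = (1029/50) / (899.4/50)
      = 20.58 / 17.988 = 1.1441 = 114.41%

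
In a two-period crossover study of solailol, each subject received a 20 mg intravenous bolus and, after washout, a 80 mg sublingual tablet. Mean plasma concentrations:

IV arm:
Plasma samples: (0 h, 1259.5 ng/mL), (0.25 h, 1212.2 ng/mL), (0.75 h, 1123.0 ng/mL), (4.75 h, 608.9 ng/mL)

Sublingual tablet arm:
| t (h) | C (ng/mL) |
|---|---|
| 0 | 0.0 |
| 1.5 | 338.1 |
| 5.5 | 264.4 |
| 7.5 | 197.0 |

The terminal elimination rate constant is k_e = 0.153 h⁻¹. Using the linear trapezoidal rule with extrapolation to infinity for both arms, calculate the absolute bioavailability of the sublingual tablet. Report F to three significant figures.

F = 0.0962

Trapezoidal AUC_0→4.75 (IV):
  [0→0.25]: (1259.5+1212.2)/2 × 0.25 = 308.9625
  [0.25→0.75]: (1212.2+1123.0)/2 × 0.5 = 583.8
  [0.75→4.75]: (1123.0+608.9)/2 × 4 = 3463.8
  Sum = 4356.5625 ng/mL·h
IV tail: 608.9/0.153 = 3979.739; AUC_iv,0→∞ = 4356.5625 + 3979.739 = 8336.3015 ng/mL·h
Trapezoidal AUC_0→7.5 (sublingual tablet):
  [0→1.5]: (0.0+338.1)/2 × 1.5 = 253.575
  [1.5→5.5]: (338.1+264.4)/2 × 4 = 1205.0
  [5.5→7.5]: (264.4+197.0)/2 × 2 = 461.4
  Sum = 1919.975 ng/mL·h
sublingual tablet tail: 197.0/0.153 = 1287.582; AUC_ev,0→∞ = 1919.975 + 1287.582 = 3207.557 ng/mL·h
F = (AUC_ev/D_ev)/(AUC_iv/D_iv) = (3207.557/80)/(8336.3015/20) = 40.0945/416.815 = 0.0962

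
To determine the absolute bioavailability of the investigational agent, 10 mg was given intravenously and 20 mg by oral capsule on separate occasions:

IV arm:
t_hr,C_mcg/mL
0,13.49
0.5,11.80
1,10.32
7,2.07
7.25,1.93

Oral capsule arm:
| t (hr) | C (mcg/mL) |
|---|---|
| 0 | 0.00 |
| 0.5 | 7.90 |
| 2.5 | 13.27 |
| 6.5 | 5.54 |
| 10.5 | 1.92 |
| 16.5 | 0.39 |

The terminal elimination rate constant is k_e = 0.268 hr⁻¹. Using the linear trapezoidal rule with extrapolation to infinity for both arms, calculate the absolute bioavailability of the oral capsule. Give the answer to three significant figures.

Trapezoidal AUC_0→7.25 (IV):
  [0→0.5]: (13.49+11.80)/2 × 0.5 = 6.3225
  [0.5→1]: (11.80+10.32)/2 × 0.5 = 5.53
  [1→7]: (10.32+2.07)/2 × 6 = 37.17
  [7→7.25]: (2.07+1.93)/2 × 0.25 = 0.5
  Sum = 49.5225 mcg/mL·hr
IV tail: 1.93/0.268 = 7.201; AUC_iv,0→∞ = 49.5225 + 7.201 = 56.7235 mcg/mL·hr
Trapezoidal AUC_0→16.5 (oral capsule):
  [0→0.5]: (0.00+7.90)/2 × 0.5 = 1.975
  [0.5→2.5]: (7.90+13.27)/2 × 2 = 21.17
  [2.5→6.5]: (13.27+5.54)/2 × 4 = 37.62
  [6.5→10.5]: (5.54+1.92)/2 × 4 = 14.92
  [10.5→16.5]: (1.92+0.39)/2 × 6 = 6.93
  Sum = 82.615 mcg/mL·hr
oral capsule tail: 0.39/0.268 = 1.455; AUC_ev,0→∞ = 82.615 + 1.455 = 84.07 mcg/mL·hr
F = (AUC_ev/D_ev)/(AUC_iv/D_iv) = (84.07/20)/(56.7235/10) = 4.2035/5.67235 = 0.7411

F = 0.741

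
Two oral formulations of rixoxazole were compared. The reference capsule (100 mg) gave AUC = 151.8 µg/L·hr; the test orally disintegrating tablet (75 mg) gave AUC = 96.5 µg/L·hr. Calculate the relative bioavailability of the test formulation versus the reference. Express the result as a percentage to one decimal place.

F_rel = (AUC_test/D_test) / (AUC_ref/D_ref)
      = (96.5/75) / (151.8/100)
      = 1.28667 / 1.518 = 0.8476 = 84.76%

F_rel = 84.8%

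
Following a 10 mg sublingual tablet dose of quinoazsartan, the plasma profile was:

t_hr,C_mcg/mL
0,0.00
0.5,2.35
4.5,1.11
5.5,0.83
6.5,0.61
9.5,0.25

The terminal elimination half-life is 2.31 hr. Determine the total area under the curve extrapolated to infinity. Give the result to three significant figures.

Trapezoidal AUC_0→9.5:
  [0→0.5]: (0.00+2.35)/2 × 0.5 = 0.5875
  [0.5→4.5]: (2.35+1.11)/2 × 4 = 6.92
  [4.5→5.5]: (1.11+0.83)/2 × 1 = 0.97
  [5.5→6.5]: (0.83+0.61)/2 × 1 = 0.72
  [6.5→9.5]: (0.61+0.25)/2 × 3 = 1.29
  Sum = 10.4875 mcg/mL·hr
k_e = ln2 / t½ = 0.693147 / 2.31 = 0.3001 hr^-1
Extrapolated tail: C_last / k_e = 0.25 / 0.3001 = 0.833
AUC_0→∞ = 10.4875 + 0.833 = 11.3205 mcg/mL·hr

AUC = 11.3 mcg/mL·hr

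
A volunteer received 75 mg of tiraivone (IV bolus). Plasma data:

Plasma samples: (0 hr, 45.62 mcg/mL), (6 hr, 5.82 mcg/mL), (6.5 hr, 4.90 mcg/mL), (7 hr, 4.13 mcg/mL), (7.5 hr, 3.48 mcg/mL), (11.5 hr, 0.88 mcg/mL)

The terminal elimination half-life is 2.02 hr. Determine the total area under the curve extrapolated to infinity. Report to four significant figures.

Trapezoidal AUC_0→11.5:
  [0→6]: (45.62+5.82)/2 × 6 = 154.32
  [6→6.5]: (5.82+4.90)/2 × 0.5 = 2.68
  [6.5→7]: (4.90+4.13)/2 × 0.5 = 2.2575
  [7→7.5]: (4.13+3.48)/2 × 0.5 = 1.9025
  [7.5→11.5]: (3.48+0.88)/2 × 4 = 8.72
  Sum = 169.88 mcg/mL·hr
k_e = ln2 / t½ = 0.693147 / 2.02 = 0.3431 hr^-1
Extrapolated tail: C_last / k_e = 0.88 / 0.3431 = 2.565
AUC_0→∞ = 169.88 + 2.565 = 172.445 mcg/mL·hr

AUC = 172.4 mcg/mL·hr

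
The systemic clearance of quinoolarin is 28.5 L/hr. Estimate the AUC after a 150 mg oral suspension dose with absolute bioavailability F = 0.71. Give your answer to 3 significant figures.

AUC_0→∞ = F × Dose / CL
        = 0.71 × 150 / 28.5 = 3.73684 mg/L·hr

AUC = 3.74 mg/L·hr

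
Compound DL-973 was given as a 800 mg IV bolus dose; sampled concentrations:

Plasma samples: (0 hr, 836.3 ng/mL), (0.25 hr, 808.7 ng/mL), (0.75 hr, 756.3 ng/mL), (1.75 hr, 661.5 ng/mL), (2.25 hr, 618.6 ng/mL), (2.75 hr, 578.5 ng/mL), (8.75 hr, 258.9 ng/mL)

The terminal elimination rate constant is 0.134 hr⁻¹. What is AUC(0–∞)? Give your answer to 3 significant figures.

AUC = 6370 ng/mL·hr

Trapezoidal AUC_0→8.75:
  [0→0.25]: (836.3+808.7)/2 × 0.25 = 205.625
  [0.25→0.75]: (808.7+756.3)/2 × 0.5 = 391.25
  [0.75→1.75]: (756.3+661.5)/2 × 1 = 708.9
  [1.75→2.25]: (661.5+618.6)/2 × 0.5 = 320.025
  [2.25→2.75]: (618.6+578.5)/2 × 0.5 = 299.275
  [2.75→8.75]: (578.5+258.9)/2 × 6 = 2512.2
  Sum = 4437.275 ng/mL·hr
Extrapolated tail: C_last / k_e = 258.9 / 0.134 = 1932.090
AUC_0→∞ = 4437.275 + 1932.090 = 6369.365 ng/mL·hr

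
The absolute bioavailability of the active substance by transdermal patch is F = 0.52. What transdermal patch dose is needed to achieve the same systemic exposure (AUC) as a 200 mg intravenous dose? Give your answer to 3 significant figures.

For equal systemic exposure: F × D_ev = D_iv
D_ev = D_iv / F = 200 / 0.52 = 384.615 mg

D_transdermal = 385 mg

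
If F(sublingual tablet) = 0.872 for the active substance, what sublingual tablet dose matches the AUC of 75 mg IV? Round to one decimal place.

For equal systemic exposure: F × D_ev = D_iv
D_ev = D_iv / F = 75 / 0.872 = 86.0092 mg

D_sublingual = 86.0 mg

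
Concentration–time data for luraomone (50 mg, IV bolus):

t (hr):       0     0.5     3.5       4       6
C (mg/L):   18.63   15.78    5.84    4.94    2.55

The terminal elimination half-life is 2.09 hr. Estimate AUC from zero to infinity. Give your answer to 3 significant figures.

Trapezoidal AUC_0→6:
  [0→0.5]: (18.63+15.78)/2 × 0.5 = 8.6025
  [0.5→3.5]: (15.78+5.84)/2 × 3 = 32.43
  [3.5→4]: (5.84+4.94)/2 × 0.5 = 2.695
  [4→6]: (4.94+2.55)/2 × 2 = 7.49
  Sum = 51.2175 mg/L·hr
k_e = ln2 / t½ = 0.693147 / 2.09 = 0.3316 hr^-1
Extrapolated tail: C_last / k_e = 2.55 / 0.3316 = 7.690
AUC_0→∞ = 51.2175 + 7.690 = 58.9075 mg/L·hr

AUC = 58.9 mg/L·hr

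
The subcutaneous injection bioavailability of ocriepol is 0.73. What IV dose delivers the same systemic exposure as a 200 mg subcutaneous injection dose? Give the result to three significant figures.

D_iv = 146 mg

Systemic exposure from an extravascular dose = F × D_ev, so the equivalent IV dose is F × D_ev.
D_iv = F × D_ev = 0.73 × 200 = 146 mg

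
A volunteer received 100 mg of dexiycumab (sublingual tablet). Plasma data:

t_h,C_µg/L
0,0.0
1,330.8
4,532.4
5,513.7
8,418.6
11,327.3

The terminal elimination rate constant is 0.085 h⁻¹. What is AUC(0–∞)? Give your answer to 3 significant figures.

Trapezoidal AUC_0→11:
  [0→1]: (0.0+330.8)/2 × 1 = 165.4
  [1→4]: (330.8+532.4)/2 × 3 = 1294.8
  [4→5]: (532.4+513.7)/2 × 1 = 523.05
  [5→8]: (513.7+418.6)/2 × 3 = 1398.45
  [8→11]: (418.6+327.3)/2 × 3 = 1118.85
  Sum = 4500.55 µg/L·h
Extrapolated tail: C_last / k_e = 327.3 / 0.085 = 3850.588
AUC_0→∞ = 4500.55 + 3850.588 = 8351.138 µg/L·h

AUC = 8350 µg/L·h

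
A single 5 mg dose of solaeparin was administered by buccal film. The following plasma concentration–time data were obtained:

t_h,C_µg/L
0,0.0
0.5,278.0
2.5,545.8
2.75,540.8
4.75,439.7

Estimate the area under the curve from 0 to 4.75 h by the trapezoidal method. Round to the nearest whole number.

AUC = 2010 µg/L·h

Trapezoidal AUC_0→4.75:
  [0→0.5]: (0.0+278.0)/2 × 0.5 = 69.5
  [0.5→2.5]: (278.0+545.8)/2 × 2 = 823.8
  [2.5→2.75]: (545.8+540.8)/2 × 0.25 = 135.825
  [2.75→4.75]: (540.8+439.7)/2 × 2 = 980.5
  Sum = 2009.625 µg/L·h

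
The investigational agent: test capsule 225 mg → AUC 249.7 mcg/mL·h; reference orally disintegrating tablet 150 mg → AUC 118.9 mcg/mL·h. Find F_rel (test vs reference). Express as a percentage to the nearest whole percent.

F_rel = (AUC_test/D_test) / (AUC_ref/D_ref)
      = (249.7/225) / (118.9/150)
      = 1.10978 / 0.792667 = 1.4001 = 140.01%

F_rel = 140%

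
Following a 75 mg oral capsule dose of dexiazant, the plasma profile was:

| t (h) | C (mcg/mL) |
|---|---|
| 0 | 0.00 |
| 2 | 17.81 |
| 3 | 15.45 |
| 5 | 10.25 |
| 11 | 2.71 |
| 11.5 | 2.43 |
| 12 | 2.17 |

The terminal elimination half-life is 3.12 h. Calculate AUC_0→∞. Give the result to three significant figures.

AUC = 111 mcg/mL·h

Trapezoidal AUC_0→12:
  [0→2]: (0.00+17.81)/2 × 2 = 17.81
  [2→3]: (17.81+15.45)/2 × 1 = 16.63
  [3→5]: (15.45+10.25)/2 × 2 = 25.7
  [5→11]: (10.25+2.71)/2 × 6 = 38.88
  [11→11.5]: (2.71+2.43)/2 × 0.5 = 1.285
  [11.5→12]: (2.43+2.17)/2 × 0.5 = 1.15
  Sum = 101.455 mcg/mL·h
k_e = ln2 / t½ = 0.693147 / 3.12 = 0.2222 h^-1
Extrapolated tail: C_last / k_e = 2.17 / 0.2222 = 9.766
AUC_0→∞ = 101.455 + 9.766 = 111.221 mcg/mL·h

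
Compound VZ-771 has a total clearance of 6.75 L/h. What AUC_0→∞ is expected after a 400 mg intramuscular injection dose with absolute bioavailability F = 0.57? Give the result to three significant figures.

AUC_0→∞ = F × Dose / CL
        = 0.57 × 400 / 6.75 = 33.7778 mg/L·h

AUC = 33.8 mg/L·h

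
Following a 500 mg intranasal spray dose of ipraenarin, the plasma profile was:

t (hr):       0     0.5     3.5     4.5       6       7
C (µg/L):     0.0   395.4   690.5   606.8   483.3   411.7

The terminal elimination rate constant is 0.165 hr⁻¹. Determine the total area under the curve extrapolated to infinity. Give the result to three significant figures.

AUC = 6140 µg/L·hr

Trapezoidal AUC_0→7:
  [0→0.5]: (0.0+395.4)/2 × 0.5 = 98.85
  [0.5→3.5]: (395.4+690.5)/2 × 3 = 1628.85
  [3.5→4.5]: (690.5+606.8)/2 × 1 = 648.65
  [4.5→6]: (606.8+483.3)/2 × 1.5 = 817.575
  [6→7]: (483.3+411.7)/2 × 1 = 447.5
  Sum = 3641.425 µg/L·hr
Extrapolated tail: C_last / k_e = 411.7 / 0.165 = 2495.152
AUC_0→∞ = 3641.425 + 2495.152 = 6136.577 µg/L·hr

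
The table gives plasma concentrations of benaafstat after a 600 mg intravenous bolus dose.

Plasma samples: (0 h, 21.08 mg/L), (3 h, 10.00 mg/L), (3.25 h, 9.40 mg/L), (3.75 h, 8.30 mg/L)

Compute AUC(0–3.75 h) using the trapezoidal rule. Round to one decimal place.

AUC = 53.5 mg/L·h

Trapezoidal AUC_0→3.75:
  [0→3]: (21.08+10.00)/2 × 3 = 46.62
  [3→3.25]: (10.00+9.40)/2 × 0.25 = 2.425
  [3.25→3.75]: (9.40+8.30)/2 × 0.5 = 4.425
  Sum = 53.47 mg/L·h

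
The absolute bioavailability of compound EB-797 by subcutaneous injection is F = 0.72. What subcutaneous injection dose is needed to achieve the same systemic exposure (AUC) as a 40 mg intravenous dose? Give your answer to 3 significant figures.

For equal systemic exposure: F × D_ev = D_iv
D_ev = D_iv / F = 40 / 0.72 = 55.5556 mg

D_subcutaneous = 55.6 mg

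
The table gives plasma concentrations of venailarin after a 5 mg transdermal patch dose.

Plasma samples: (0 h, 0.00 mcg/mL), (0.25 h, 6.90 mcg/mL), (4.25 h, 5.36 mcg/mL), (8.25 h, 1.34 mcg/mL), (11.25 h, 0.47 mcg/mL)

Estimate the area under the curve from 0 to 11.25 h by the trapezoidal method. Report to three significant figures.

AUC = 41.5 mcg/mL·h

Trapezoidal AUC_0→11.25:
  [0→0.25]: (0.00+6.90)/2 × 0.25 = 0.8625
  [0.25→4.25]: (6.90+5.36)/2 × 4 = 24.52
  [4.25→8.25]: (5.36+1.34)/2 × 4 = 13.4
  [8.25→11.25]: (1.34+0.47)/2 × 3 = 2.715
  Sum = 41.4975 mcg/mL·h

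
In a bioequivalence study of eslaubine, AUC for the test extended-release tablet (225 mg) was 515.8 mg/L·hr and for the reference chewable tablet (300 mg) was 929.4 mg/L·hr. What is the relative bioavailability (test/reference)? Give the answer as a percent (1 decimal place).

F_rel = (AUC_test/D_test) / (AUC_ref/D_ref)
      = (515.8/225) / (929.4/300)
      = 2.29244 / 3.098 = 0.7400 = 74.00%

F_rel = 74.0%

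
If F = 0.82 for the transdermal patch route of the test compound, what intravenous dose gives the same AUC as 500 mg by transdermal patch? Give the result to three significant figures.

Systemic exposure from an extravascular dose = F × D_ev, so the equivalent IV dose is F × D_ev.
D_iv = F × D_ev = 0.82 × 500 = 410 mg

D_iv = 410 mg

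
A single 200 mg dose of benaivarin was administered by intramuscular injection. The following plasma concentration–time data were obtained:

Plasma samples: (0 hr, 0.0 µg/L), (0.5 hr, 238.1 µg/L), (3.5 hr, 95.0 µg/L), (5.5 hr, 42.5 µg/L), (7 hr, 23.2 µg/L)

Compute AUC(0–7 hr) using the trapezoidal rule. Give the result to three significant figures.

AUC = 746 µg/L·hr

Trapezoidal AUC_0→7:
  [0→0.5]: (0.0+238.1)/2 × 0.5 = 59.525
  [0.5→3.5]: (238.1+95.0)/2 × 3 = 499.65
  [3.5→5.5]: (95.0+42.5)/2 × 2 = 137.5
  [5.5→7]: (42.5+23.2)/2 × 1.5 = 49.275
  Sum = 745.95 µg/L·hr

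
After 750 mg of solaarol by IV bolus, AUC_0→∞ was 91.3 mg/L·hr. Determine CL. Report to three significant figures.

CL = Dose_iv / AUC_0→∞
   = 750 / 91.3 = 8.21468 L/hr

CL = 8.21 L/hr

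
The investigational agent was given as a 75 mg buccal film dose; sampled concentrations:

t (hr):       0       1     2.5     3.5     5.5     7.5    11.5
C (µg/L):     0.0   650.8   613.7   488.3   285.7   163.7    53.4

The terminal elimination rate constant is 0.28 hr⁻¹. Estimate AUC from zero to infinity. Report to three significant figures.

Trapezoidal AUC_0→11.5:
  [0→1]: (0.0+650.8)/2 × 1 = 325.4
  [1→2.5]: (650.8+613.7)/2 × 1.5 = 948.375
  [2.5→3.5]: (613.7+488.3)/2 × 1 = 551.0
  [3.5→5.5]: (488.3+285.7)/2 × 2 = 774.0
  [5.5→7.5]: (285.7+163.7)/2 × 2 = 449.4
  [7.5→11.5]: (163.7+53.4)/2 × 4 = 434.2
  Sum = 3482.375 µg/L·hr
Extrapolated tail: C_last / k_e = 53.4 / 0.28 = 190.714
AUC_0→∞ = 3482.375 + 190.714 = 3673.089 µg/L·hr

AUC = 3670 µg/L·hr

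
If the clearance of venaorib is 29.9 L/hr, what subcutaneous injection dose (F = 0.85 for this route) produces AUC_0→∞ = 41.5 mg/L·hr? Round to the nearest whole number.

Dose = CL × AUC_0→∞ / F
     = 29.9 × 41.5 / 0.85 = 1459.82 mg

Dose = 1460 mg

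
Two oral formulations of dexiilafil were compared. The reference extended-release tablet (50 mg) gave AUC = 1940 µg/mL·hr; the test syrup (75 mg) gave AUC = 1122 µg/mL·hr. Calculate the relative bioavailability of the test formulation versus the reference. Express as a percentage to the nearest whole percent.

F_rel = (AUC_test/D_test) / (AUC_ref/D_ref)
      = (1122/75) / (1940/50)
      = 14.96 / 38.8 = 0.3856 = 38.56%

F_rel = 39%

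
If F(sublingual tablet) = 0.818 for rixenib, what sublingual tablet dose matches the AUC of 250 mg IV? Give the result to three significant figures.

For equal systemic exposure: F × D_ev = D_iv
D_ev = D_iv / F = 250 / 0.818 = 305.623 mg

D_sublingual = 306 mg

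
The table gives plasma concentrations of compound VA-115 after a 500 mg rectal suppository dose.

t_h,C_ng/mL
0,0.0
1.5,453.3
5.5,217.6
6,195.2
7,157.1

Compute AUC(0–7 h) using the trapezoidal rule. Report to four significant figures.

Trapezoidal AUC_0→7:
  [0→1.5]: (0.0+453.3)/2 × 1.5 = 339.975
  [1.5→5.5]: (453.3+217.6)/2 × 4 = 1341.8
  [5.5→6]: (217.6+195.2)/2 × 0.5 = 103.2
  [6→7]: (195.2+157.1)/2 × 1 = 176.15
  Sum = 1961.125 ng/mL·h

AUC = 1961 ng/mL·h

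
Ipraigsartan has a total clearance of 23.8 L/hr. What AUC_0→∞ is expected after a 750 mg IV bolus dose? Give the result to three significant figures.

AUC_0→∞ = Dose_iv / CL
        = 750 / 23.8 = 31.5126 mg/L·hr

AUC = 31.5 mg/L·hr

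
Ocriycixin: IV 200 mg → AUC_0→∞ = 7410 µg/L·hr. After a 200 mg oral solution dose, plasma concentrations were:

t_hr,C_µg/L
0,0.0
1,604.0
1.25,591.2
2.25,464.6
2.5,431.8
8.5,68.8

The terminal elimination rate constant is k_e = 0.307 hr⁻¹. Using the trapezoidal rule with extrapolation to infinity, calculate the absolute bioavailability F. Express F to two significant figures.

F = 0.38

Trapezoidal AUC_0→8.5 (oral solution):
  [0→1]: (0.0+604.0)/2 × 1 = 302.0
  [1→1.25]: (604.0+591.2)/2 × 0.25 = 149.4
  [1.25→2.25]: (591.2+464.6)/2 × 1 = 527.9
  [2.25→2.5]: (464.6+431.8)/2 × 0.25 = 112.05
  [2.5→8.5]: (431.8+68.8)/2 × 6 = 1501.8
  Sum = 2593.15 µg/L·hr
Tail: C_last/k_e = 68.8/0.307 = 224.104
AUC_0→∞ (oral solution) = 2593.15 + 224.104 = 2817.254 µg/L·hr
F = (AUC_ev/D_ev)/(AUC_iv/D_iv) = (2817.254/200)/(7410/200) = 14.08627/37.05 = 0.3802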